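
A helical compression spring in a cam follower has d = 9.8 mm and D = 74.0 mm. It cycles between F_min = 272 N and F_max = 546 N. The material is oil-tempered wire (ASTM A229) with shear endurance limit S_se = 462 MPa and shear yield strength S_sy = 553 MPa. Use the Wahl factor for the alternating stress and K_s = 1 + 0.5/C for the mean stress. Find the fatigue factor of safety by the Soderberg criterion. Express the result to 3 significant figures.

4.37

C = D/d = 74.0/9.8 = 7.5510; K_W = (4C−1)/(4C−4)+0.615/C = 1.1959; K_s = 1+0.5/C = 1.0662
F_a = (F_max−F_min)/2 = 137 N; F_m = (F_max+F_min)/2 = 409 N
τ_a = K_W·8F_aD/(πd³) = 1.1959 × 27.429 = 32.804 MPa
τ_m = K_s·8F_mD/(πd³) = 1.0662 × 81.887 = 87.31 MPa
Soderberg: 1/n_f = τ_a/S_se + τ_m/S_sy = 32.804/462 + 87.31/553 = 0.07100 + 0.15788 = 0.22889
n_f = 1/0.22889 = 4.369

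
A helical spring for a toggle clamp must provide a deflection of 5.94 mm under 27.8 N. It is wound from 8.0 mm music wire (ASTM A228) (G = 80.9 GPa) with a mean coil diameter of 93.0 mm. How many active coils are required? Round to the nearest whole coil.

11

Required rate k = F/δ = 27.8/5.94 = 4.6801 N/mm
N_a = Gd⁴/(8D³k) = (80.9×10³ × 8.0⁴)/(8 × 93.0³ × 4.6801)
    = 3.31366e+08 / 3.0116e+07 = 11 → 11 coils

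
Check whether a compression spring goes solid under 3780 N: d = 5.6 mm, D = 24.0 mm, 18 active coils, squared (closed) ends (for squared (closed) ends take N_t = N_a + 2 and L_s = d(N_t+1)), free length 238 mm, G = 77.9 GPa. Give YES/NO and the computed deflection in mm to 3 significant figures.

k = Gd⁴/(8D³N_a) = (77.9×10³)(5.6⁴)/(8·24.0³·18) = 38.485 N/mm
N_t = 20; L_s = 5.6·21 = 117.6 mm; δ_solid = L₀ − L_s = 238 − 117.6 = 120.4 mm
δ = F/k = 3780/38.485 = 98.22 mm
δ < δ_solid → spring does not go solid

NO, δ = 98.2 mm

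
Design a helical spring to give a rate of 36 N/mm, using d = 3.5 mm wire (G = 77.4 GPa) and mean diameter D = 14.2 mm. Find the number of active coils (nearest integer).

14

N_a = Gd⁴/(8D³k) = (77.4×10³ × 3.5⁴)/(8 × 14.2³ × 36)
    = 1.16148e+07 / 824627 = 14.08 → 14 coils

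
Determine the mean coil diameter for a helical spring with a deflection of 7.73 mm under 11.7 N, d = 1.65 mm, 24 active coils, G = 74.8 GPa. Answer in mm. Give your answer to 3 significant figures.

Required rate k = F/δ = 11.7/7.73 = 1.5136 N/mm
D = (Gd⁴/(8N_a·k))^(1/3) = (74.8×10³·1.65⁴/(8·24·1.5136))^(1/3)
  = (1907.79)^(1/3) = 12.4025 mm

12.4 mm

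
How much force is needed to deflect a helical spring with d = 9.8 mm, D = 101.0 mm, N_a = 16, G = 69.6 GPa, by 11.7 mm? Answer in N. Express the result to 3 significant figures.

57.0 N

k = Gd⁴/(8D³N_a) = (69.6×10³)(9.8⁴)/(8·101.0³·16) = 4.8679 N/mm
F = k·δ = 4.8679 × 11.7 = 56.954 N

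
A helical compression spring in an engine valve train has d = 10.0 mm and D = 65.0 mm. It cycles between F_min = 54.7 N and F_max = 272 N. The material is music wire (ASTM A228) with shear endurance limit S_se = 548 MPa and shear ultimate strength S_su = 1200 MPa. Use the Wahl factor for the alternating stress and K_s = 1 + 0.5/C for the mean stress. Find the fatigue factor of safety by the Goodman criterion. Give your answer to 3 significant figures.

15.5

C = D/d = 65.0/10.0 = 6.5000; K_W = (4C−1)/(4C−4)+0.615/C = 1.2310; K_s = 1+0.5/C = 1.0769
F_a = (F_max−F_min)/2 = 108.65 N; F_m = (F_max+F_min)/2 = 163.35 N
τ_a = K_W·8F_aD/(πd³) = 1.2310 × 17.984 = 22.138 MPa
τ_m = K_s·8F_mD/(πd³) = 1.0769 × 27.038 = 29.118 MPa
Goodman: 1/n_f = τ_a/S_se + τ_m/S_su = 22.138/548 + 29.118/1200 = 0.04040 + 0.02426 = 0.064662
n_f = 1/0.064662 = 15.46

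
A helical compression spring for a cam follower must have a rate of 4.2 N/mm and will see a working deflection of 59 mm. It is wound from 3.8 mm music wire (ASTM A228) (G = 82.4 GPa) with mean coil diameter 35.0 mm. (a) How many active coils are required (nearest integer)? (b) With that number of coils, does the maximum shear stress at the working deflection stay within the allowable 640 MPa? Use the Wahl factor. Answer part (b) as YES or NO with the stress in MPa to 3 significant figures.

(a) 12 coils; (b) YES, τ_max = 463 MPa

N_a = Gd⁴/(8D³k) = (82.4×10³)(3.8⁴)/(8·35.0³·4.2) = 11.93 → N_a = 12
Actual rate k = Gd⁴/(8D³·12) = 4.1743 N/mm
Working load F = kδ = 4.1743·59 = 246.29 N
C = 35.0/3.8 = 9.2105; K_W = (4C−1)/(4C−4)+0.615/C = 1.1581
τ_max = K_W·8FD/(πd³) = 1.1581·400.03 = 463.29 MPa
τ_max ≤ 640 MPa → acceptable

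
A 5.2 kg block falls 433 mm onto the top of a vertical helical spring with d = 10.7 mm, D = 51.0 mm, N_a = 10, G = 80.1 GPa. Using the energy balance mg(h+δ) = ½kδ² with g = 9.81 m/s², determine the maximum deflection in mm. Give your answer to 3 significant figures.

21.7 mm

k = Gd⁴/(8D³N_a) = (80.1×10³)(10.7⁴)/(8·51.0³·10) = 98.939 N/mm
W = mg = 5.2 × 9.81 = 51.012 N
½kδ² − Wδ − Wh = 0 → δ = (W + √(W² + 2kWh))/k
δ = (51.012 + √(2602.2 + 4.37076e+06))/98.939 = (51.012 + 2091.3)/98.939 = 21.652 mm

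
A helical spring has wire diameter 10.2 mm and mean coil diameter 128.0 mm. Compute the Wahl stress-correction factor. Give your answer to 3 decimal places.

1.114

C = D/d = 128.0/10.2 = 12.5490
K_W = (4C−1)/(4C−4) + 0.615/C = 49.196/46.196 + 0.0490 = 1.1139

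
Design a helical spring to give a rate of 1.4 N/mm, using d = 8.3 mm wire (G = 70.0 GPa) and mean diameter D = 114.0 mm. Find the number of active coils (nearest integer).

20

N_a = Gd⁴/(8D³k) = (70.0×10³ × 8.3⁴)/(8 × 114.0³ × 1.4)
    = 3.32208e+08 / 1.65933e+07 = 20.02 → 20 coils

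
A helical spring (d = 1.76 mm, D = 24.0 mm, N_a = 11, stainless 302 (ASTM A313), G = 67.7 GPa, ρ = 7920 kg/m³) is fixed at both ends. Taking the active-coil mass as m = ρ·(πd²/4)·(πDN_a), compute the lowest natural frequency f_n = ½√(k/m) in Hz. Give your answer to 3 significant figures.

91.4 Hz

k = Gd⁴/(8D³N_a) = (67.7×10³)(1.76⁴)/(8·24.0³·11) = 0.53398 N/mm = 533.98 N/m
Wire length L = πDN_a = π·24.0·11 = 829.38 mm
m = ρ·(πd²/4)·L = 7920 × 2.4328×10⁻⁶ m² × 0.82938 m = 0.015981 kg
f_n = ½√(k/m) = 0.5·√(533.98/0.015981) = 0.5·√(33414) = 91.398 Hz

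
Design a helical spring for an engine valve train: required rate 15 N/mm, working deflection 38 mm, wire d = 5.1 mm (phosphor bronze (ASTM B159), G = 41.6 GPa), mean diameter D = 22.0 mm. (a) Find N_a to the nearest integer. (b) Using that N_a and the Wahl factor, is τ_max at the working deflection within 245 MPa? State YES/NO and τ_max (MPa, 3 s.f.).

N_a = Gd⁴/(8D³k) = (41.6×10³)(5.1⁴)/(8·22.0³·15) = 22.03 → N_a = 22
Actual rate k = Gd⁴/(8D³·22) = 15.017 N/mm
Working load F = kδ = 15.017·38 = 570.66 N
C = 22.0/5.1 = 4.3137; K_W = (4C−1)/(4C−4)+0.615/C = 1.3689
τ_max = K_W·8FD/(πd³) = 1.3689·241.01 = 329.91 MPa
τ_max > 245 MPa → exceeds allowable

(a) 22 coils; (b) NO, τ_max = 330 MPa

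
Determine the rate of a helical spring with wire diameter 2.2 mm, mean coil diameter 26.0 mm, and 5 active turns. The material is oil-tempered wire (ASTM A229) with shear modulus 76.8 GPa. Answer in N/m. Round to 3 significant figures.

k = Gd⁴/(8D³N_a) = (76.8×10³ × 2.2⁴) / (8 × 26.0³ × 5)
  = 1.79909e+06 / 703040 = 2.559 N/mm = 2559 N/m

2560 N/m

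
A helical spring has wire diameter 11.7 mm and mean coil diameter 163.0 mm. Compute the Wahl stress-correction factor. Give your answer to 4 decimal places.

1.1021

C = D/d = 163.0/11.7 = 13.9316
K_W = (4C−1)/(4C−4) + 0.615/C = 54.726/51.726 + 0.0441 = 1.1021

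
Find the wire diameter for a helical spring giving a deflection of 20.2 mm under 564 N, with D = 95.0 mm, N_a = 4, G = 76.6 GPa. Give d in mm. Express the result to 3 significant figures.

10.0 mm

Required rate k = F/δ = 564/20.2 = 27.921 N/mm
d = (8D³N_a·k / G)^(1/4) = (8·95.0³·4·27.921 / (76.6×10³))^0.25
  = (10000)^0.25 = 10.0001 mm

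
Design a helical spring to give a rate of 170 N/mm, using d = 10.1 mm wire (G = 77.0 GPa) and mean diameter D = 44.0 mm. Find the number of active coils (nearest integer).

7

N_a = Gd⁴/(8D³k) = (77.0×10³ × 10.1⁴)/(8 × 44.0³ × 170)
    = 8.01265e+08 / 1.1585e+08 = 6.916 → 7 coils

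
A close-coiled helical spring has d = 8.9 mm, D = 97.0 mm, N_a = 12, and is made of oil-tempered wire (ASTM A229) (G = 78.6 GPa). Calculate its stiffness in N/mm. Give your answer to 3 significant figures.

k = Gd⁴/(8D³N_a) = (78.6×10³ × 8.9⁴) / (8 × 97.0³ × 12)
  = 4.93154e+08 / 8.76166e+07 = 5.6285 N/mm

5.63 N/mm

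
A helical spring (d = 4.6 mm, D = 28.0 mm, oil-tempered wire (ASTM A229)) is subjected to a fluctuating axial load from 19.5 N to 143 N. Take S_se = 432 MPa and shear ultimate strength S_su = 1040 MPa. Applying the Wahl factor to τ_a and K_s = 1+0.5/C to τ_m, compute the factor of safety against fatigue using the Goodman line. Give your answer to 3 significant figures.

5.19

C = D/d = 28.0/4.6 = 6.0870; K_W = (4C−1)/(4C−4)+0.615/C = 1.2485; K_s = 1+0.5/C = 1.0821
F_a = (F_max−F_min)/2 = 61.75 N; F_m = (F_max+F_min)/2 = 81.25 N
τ_a = K_W·8F_aD/(πd³) = 1.2485 × 45.234 = 56.473 MPa
τ_m = K_s·8F_mD/(πd³) = 1.0821 × 59.518 = 64.407 MPa
Goodman: 1/n_f = τ_a/S_se + τ_m/S_su = 56.473/432 + 64.407/1040 = 0.13072 + 0.06193 = 0.19265
n_f = 1/0.19265 = 5.191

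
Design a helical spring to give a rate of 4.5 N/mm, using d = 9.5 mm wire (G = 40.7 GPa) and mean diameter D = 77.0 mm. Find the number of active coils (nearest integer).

20

N_a = Gd⁴/(8D³k) = (40.7×10³ × 9.5⁴)/(8 × 77.0³ × 4.5)
    = 3.31504e+08 / 1.64352e+07 = 20.17 → 20 coils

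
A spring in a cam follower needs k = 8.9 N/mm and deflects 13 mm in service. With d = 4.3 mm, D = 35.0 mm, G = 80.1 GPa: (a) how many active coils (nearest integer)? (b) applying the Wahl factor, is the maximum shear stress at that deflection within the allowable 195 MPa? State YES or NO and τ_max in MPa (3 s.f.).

N_a = Gd⁴/(8D³k) = (80.1×10³)(4.3⁴)/(8·35.0³·8.9) = 8.971 → N_a = 9
Actual rate k = Gd⁴/(8D³·9) = 8.8709 N/mm
Working load F = kδ = 8.8709·13 = 115.32 N
C = 35.0/4.3 = 8.1395; K_W = (4C−1)/(4C−4)+0.615/C = 1.1806
τ_max = K_W·8FD/(πd³) = 1.1806·129.28 = 152.62 MPa
τ_max ≤ 195 MPa → acceptable

(a) 9 coils; (b) YES, τ_max = 153 MPa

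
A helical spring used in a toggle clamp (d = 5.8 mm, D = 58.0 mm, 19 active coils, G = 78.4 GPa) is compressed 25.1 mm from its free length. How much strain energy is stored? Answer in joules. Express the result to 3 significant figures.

0.942 J

k = Gd⁴/(8D³N_a) = (78.4×10³)(5.8⁴)/(8·58.0³·19) = 2.9916 N/mm
U = ½kδ² = 0.5 × 2.9916 × 25.1² = 942.36 N·mm = 0.94236 J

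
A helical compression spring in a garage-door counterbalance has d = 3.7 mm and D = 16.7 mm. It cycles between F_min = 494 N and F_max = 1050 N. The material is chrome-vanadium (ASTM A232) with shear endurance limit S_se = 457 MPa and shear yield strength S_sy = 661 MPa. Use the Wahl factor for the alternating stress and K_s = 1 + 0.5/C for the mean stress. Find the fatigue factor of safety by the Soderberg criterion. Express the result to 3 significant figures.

0.562

C = D/d = 16.7/3.7 = 4.5135; K_W = (4C−1)/(4C−4)+0.615/C = 1.3497; K_s = 1+0.5/C = 1.1108
F_a = (F_max−F_min)/2 = 278 N; F_m = (F_max+F_min)/2 = 772 N
τ_a = K_W·8F_aD/(πd³) = 1.3497 × 233.4 = 315.02 MPa
τ_m = K_s·8F_mD/(πd³) = 1.1108 × 648.14 = 719.94 MPa
Soderberg: 1/n_f = τ_a/S_se + τ_m/S_sy = 315.02/457 + 719.94/661 = 0.68932 + 1.08917 = 1.7785
n_f = 1/1.7785 = 0.5623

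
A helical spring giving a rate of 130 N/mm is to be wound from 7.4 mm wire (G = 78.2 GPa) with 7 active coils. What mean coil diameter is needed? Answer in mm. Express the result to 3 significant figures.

D = (Gd⁴/(8N_a·k))^(1/3) = (78.2×10³·7.4⁴/(8·7·130))^(1/3)
  = (32210.9)^(1/3) = 31.8176 mm

31.8 mm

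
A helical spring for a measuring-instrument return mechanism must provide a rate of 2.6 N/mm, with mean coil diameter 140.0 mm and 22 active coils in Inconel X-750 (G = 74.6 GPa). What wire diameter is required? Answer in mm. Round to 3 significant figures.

d = (8D³N_a·k / G)^(1/4) = (8·140.0³·22·2.6 / (74.6×10³))^0.25
  = (16832)^0.25 = 11.3902 mm

11.4 mm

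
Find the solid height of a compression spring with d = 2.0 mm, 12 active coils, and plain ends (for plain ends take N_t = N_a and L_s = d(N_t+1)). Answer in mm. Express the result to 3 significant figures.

26.0 mm

plain ends: N_t = N_a = 12
L_s = d·(N_t+1) = 2.0 × 13 = 26 mm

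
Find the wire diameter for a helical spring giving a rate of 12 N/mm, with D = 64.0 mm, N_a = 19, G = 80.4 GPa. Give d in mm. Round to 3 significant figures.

d = (8D³N_a·k / G)^(1/4) = (8·64.0³·19·12 / (80.4×10³))^0.25
  = (5947.1)^0.25 = 8.7817 mm

8.78 mm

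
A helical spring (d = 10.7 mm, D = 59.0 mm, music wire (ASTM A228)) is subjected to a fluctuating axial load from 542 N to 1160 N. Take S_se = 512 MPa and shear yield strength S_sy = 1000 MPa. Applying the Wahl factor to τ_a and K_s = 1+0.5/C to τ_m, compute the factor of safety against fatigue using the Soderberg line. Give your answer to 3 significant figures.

C = D/d = 59.0/10.7 = 5.5140; K_W = (4C−1)/(4C−4)+0.615/C = 1.2777; K_s = 1+0.5/C = 1.0907
F_a = (F_max−F_min)/2 = 309 N; F_m = (F_max+F_min)/2 = 851 N
τ_a = K_W·8F_aD/(πd³) = 1.2777 × 37.897 = 48.42 MPa
τ_m = K_s·8F_mD/(πd³) = 1.0907 × 104.37 = 113.83 MPa
Soderberg: 1/n_f = τ_a/S_se + τ_m/S_sy = 48.42/512 + 113.83/1000 = 0.09457 + 0.11383 = 0.2084
n_f = 1/0.2084 = 4.798

4.80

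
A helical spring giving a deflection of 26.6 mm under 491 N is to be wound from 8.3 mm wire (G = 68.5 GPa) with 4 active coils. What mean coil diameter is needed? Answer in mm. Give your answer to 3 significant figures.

Required rate k = F/δ = 491/26.6 = 18.459 N/mm
D = (Gd⁴/(8N_a·k))^(1/3) = (68.5×10³·8.3⁴/(8·4·18.459))^(1/3)
  = (550368)^(1/3) = 81.9504 mm

82.0 mm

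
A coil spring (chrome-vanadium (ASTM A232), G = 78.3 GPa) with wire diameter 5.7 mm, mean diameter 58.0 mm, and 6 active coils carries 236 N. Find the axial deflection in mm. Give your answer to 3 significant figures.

26.7 mm

k = Gd⁴/(8D³N_a) = (78.3×10³)(5.7⁴)/(8·58.0³·6) = 8.8254 N/mm
δ = F/k = 236 / 8.8254 = 26.741 mm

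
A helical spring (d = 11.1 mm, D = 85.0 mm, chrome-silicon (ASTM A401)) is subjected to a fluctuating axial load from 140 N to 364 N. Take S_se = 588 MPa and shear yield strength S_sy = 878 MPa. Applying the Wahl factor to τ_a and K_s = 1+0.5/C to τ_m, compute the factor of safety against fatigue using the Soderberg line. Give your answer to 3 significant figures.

11.9

C = D/d = 85.0/11.1 = 7.6577; K_W = (4C−1)/(4C−4)+0.615/C = 1.1930; K_s = 1+0.5/C = 1.0653
F_a = (F_max−F_min)/2 = 112 N; F_m = (F_max+F_min)/2 = 252 N
τ_a = K_W·8F_aD/(πd³) = 1.1930 × 17.726 = 21.146 MPa
τ_m = K_s·8F_mD/(πd³) = 1.0653 × 39.883 = 42.487 MPa
Soderberg: 1/n_f = τ_a/S_se + τ_m/S_sy = 21.146/588 + 42.487/878 = 0.03596 + 0.04839 = 0.084354
n_f = 1/0.084354 = 11.85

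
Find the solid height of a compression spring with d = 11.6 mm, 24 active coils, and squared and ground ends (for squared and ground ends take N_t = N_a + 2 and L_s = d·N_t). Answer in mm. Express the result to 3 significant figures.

squared and ground ends: N_t = N_a + 2 = 24 + 2 = 26
L_s = d·N_t = 11.6 × 26 = 301.6 mm

302 mm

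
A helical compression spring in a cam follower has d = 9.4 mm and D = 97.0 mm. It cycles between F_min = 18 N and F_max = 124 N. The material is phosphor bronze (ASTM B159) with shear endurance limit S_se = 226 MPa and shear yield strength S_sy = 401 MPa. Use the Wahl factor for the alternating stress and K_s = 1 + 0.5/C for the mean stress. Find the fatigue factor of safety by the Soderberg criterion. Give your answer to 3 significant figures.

7.42

C = D/d = 97.0/9.4 = 10.3191; K_W = (4C−1)/(4C−4)+0.615/C = 1.1401; K_s = 1+0.5/C = 1.0485
F_a = (F_max−F_min)/2 = 53 N; F_m = (F_max+F_min)/2 = 71 N
τ_a = K_W·8F_aD/(πd³) = 1.1401 × 15.762 = 17.97 MPa
τ_m = K_s·8F_mD/(πd³) = 1.0485 × 21.115 = 22.138 MPa
Soderberg: 1/n_f = τ_a/S_se + τ_m/S_sy = 17.97/226 + 22.138/401 = 0.07951 + 0.05521 = 0.13472
n_f = 1/0.13472 = 7.423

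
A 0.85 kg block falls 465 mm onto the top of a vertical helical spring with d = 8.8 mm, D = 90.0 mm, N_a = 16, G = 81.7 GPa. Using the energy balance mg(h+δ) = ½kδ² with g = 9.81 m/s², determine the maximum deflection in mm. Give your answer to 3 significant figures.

k = Gd⁴/(8D³N_a) = (81.7×10³)(8.8⁴)/(8·90.0³·16) = 5.2507 N/mm
W = mg = 0.85 × 9.81 = 8.3385 N
½kδ² − Wδ − Wh = 0 → δ = (W + √(W² + 2kWh))/k
δ = (8.3385 + √(69.531 + 40718))/5.2507 = (8.3385 + 201.96)/5.2507 = 40.052 mm

40.1 mm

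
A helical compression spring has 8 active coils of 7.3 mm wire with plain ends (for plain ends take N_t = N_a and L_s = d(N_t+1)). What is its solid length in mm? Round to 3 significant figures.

plain ends: N_t = N_a = 8
L_s = d·(N_t+1) = 7.3 × 9 = 65.7 mm

65.7 mm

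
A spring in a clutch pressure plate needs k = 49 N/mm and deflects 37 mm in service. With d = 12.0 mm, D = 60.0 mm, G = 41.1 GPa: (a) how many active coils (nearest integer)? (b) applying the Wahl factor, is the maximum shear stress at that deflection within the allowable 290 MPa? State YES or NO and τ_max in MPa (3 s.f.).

N_a = Gd⁴/(8D³k) = (41.1×10³)(12.0⁴)/(8·60.0³·49) = 10.07 → N_a = 10
Actual rate k = Gd⁴/(8D³·10) = 49.32 N/mm
Working load F = kδ = 49.32·37 = 1824.8 N
C = 60.0/12.0 = 5.0000; K_W = (4C−1)/(4C−4)+0.615/C = 1.3105
τ_max = K_W·8FD/(πd³) = 1.3105·161.35 = 211.45 MPa
τ_max ≤ 290 MPa → acceptable

(a) 10 coils; (b) YES, τ_max = 211 MPa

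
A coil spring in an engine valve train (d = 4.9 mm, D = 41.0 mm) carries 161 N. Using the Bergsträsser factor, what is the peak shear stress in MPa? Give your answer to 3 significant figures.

166 MPa

Spring index C = D/d = 41.0/4.9 = 8.3673
K_B = (4C+2)/(4C−3) = 35.469/30.469 = 1.1641
τ₀ = 8FD/(πd³) = 8·161·41.0/(π·4.9³) = 52808/369.61 = 142.88 MPa
τ_max = K·τ₀ = 1.1641 × 142.88 = 166.32 MPa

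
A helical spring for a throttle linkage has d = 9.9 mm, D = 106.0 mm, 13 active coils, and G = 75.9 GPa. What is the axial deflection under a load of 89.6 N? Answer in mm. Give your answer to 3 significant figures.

15.2 mm

k = Gd⁴/(8D³N_a) = (75.9×10³)(9.9⁴)/(8·106.0³·13) = 5.8862 N/mm
δ = F/k = 89.6 / 5.8862 = 15.222 mm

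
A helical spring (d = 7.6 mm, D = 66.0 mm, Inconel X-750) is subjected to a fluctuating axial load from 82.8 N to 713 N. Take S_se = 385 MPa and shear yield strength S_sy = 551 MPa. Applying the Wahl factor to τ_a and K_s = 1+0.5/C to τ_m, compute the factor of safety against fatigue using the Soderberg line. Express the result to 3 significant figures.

C = D/d = 66.0/7.6 = 8.6842; K_W = (4C−1)/(4C−4)+0.615/C = 1.1684; K_s = 1+0.5/C = 1.0576
F_a = (F_max−F_min)/2 = 315.1 N; F_m = (F_max+F_min)/2 = 397.9 N
τ_a = K_W·8F_aD/(πd³) = 1.1684 × 120.64 = 140.96 MPa
τ_m = K_s·8F_mD/(πd³) = 1.0576 × 152.34 = 161.11 MPa
Soderberg: 1/n_f = τ_a/S_se + τ_m/S_sy = 140.96/385 + 161.11/551 = 0.36613 + 0.29240 = 0.65853
n_f = 1/0.65853 = 1.519

1.52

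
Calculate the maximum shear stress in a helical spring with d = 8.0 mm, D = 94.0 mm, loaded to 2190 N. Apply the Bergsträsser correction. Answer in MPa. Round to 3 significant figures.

1140 MPa

Spring index C = D/d = 94.0/8.0 = 11.7500
K_B = (4C+2)/(4C−3) = 49.000/44.000 = 1.1136
τ₀ = 8FD/(πd³) = 8·2190·94.0/(π·8.0³) = 1.64688e+06/1608.5 = 1023.9 MPa
τ_max = K·τ₀ = 1.1136 × 1023.9 = 1140.2 MPa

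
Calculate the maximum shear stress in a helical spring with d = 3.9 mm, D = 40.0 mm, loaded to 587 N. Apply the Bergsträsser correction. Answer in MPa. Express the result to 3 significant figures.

Spring index C = D/d = 40.0/3.9 = 10.2564
K_B = (4C+2)/(4C−3) = 43.026/38.026 = 1.1315
τ₀ = 8FD/(πd³) = 8·587·40.0/(π·3.9³) = 187840/186.36 = 1008 MPa
τ_max = K·τ₀ = 1.1315 × 1008 = 1140.5 MPa

1140 MPa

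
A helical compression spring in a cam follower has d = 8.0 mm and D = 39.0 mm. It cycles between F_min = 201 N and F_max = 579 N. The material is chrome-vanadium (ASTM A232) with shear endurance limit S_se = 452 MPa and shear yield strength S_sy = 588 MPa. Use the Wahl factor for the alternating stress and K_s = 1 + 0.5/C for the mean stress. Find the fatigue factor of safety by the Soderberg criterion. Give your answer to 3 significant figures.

C = D/d = 39.0/8.0 = 4.8750; K_W = (4C−1)/(4C−4)+0.615/C = 1.3197; K_s = 1+0.5/C = 1.1026
F_a = (F_max−F_min)/2 = 189 N; F_m = (F_max+F_min)/2 = 390 N
τ_a = K_W·8F_aD/(πd³) = 1.3197 × 36.66 = 48.381 MPa
τ_m = K_s·8F_mD/(πd³) = 1.1026 × 75.648 = 83.407 MPa
Soderberg: 1/n_f = τ_a/S_se + τ_m/S_sy = 48.381/452 + 83.407/588 = 0.10704 + 0.14185 = 0.24889
n_f = 1/0.24889 = 4.018

4.02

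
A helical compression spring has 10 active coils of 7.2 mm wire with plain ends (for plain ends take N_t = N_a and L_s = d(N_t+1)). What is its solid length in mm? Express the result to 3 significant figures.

79.2 mm

plain ends: N_t = N_a = 10
L_s = d·(N_t+1) = 7.2 × 11 = 79.2 mm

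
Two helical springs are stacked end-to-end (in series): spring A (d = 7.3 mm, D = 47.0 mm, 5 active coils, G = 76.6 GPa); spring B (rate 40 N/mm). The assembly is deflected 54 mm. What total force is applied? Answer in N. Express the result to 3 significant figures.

k_A = Gd⁴/(8D³N_a) = (76.6×10³)(7.3⁴)/(8·47.0³·5) = 52.38 N/mm
Series: 1/k_eq = 1/52.38 + 1/40 = 0.044091; k_eq = 22.68 N/mm
F = k_eq·δ = 22.68·54 = 1224.7 N

1220 N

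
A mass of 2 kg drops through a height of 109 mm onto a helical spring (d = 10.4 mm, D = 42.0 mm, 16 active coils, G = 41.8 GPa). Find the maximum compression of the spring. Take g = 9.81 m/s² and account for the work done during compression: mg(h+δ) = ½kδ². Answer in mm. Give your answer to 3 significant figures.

9.50 mm

k = Gd⁴/(8D³N_a) = (41.8×10³)(10.4⁴)/(8·42.0³·16) = 51.565 N/mm
W = mg = 2 × 9.81 = 19.62 N
½kδ² − Wδ − Wh = 0 → δ = (W + √(W² + 2kWh))/k
δ = (19.62 + √(384.94 + 220550))/51.565 = (19.62 + 470.04)/51.565 = 9.496 mm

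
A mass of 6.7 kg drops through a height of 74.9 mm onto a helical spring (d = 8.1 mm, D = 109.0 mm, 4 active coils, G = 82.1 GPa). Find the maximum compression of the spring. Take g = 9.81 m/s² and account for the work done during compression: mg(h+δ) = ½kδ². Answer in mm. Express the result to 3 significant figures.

42.5 mm

k = Gd⁴/(8D³N_a) = (82.1×10³)(8.1⁴)/(8·109.0³·4) = 8.5281 N/mm
W = mg = 6.7 × 9.81 = 65.727 N
½kδ² − Wδ − Wh = 0 → δ = (W + √(W² + 2kWh))/k
δ = (65.727 + √(4320 + 83967.1))/8.5281 = (65.727 + 297.13)/8.5281 = 42.548 mm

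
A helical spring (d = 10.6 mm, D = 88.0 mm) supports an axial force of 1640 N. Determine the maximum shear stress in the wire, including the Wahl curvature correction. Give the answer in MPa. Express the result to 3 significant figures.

Spring index C = D/d = 88.0/10.6 = 8.3019
K_W = (4C−1)/(4C−4) + 0.615/C = 32.208/29.208 + 0.0741 = 1.1768
τ₀ = 8FD/(πd³) = 8·1640·88.0/(π·10.6³) = 1.15456e+06/3741.7 = 308.57 MPa
τ_max = K·τ₀ = 1.1768 × 308.57 = 363.12 MPa

363 MPa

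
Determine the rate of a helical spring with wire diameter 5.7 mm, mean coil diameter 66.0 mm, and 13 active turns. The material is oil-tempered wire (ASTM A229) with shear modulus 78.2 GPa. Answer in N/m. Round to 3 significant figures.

2760 N/m

k = Gd⁴/(8D³N_a) = (78.2×10³ × 5.7⁴) / (8 × 66.0³ × 13)
  = 8.25479e+07 / 2.98996e+07 = 2.7608 N/mm = 2760.8 N/m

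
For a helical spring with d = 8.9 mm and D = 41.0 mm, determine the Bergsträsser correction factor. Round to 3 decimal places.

C = D/d = 41.0/8.9 = 4.6067
K_B = (4C+2)/(4C−3) = 20.427/15.427 = 1.3241

1.324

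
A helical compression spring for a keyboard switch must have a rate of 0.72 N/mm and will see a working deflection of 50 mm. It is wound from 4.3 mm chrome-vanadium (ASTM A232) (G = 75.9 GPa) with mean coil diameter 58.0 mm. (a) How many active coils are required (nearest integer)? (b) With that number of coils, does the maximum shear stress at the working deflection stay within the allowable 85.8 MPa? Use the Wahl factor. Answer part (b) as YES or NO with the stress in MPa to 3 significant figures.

(a) 23 coils; (b) YES, τ_max = 74.2 MPa

N_a = Gd⁴/(8D³k) = (75.9×10³)(4.3⁴)/(8·58.0³·0.72) = 23.09 → N_a = 23
Actual rate k = Gd⁴/(8D³·23) = 0.72279 N/mm
Working load F = kδ = 0.72279·50 = 36.14 N
C = 58.0/4.3 = 13.4884; K_W = (4C−1)/(4C−4)+0.615/C = 1.1057
τ_max = K_W·8FD/(πd³) = 1.1057·67.135 = 74.227 MPa
τ_max ≤ 85.8 MPa → acceptable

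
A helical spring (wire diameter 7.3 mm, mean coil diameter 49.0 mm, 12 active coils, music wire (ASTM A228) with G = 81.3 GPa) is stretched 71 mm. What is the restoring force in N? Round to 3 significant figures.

k = Gd⁴/(8D³N_a) = (81.3×10³)(7.3⁴)/(8·49.0³·12) = 20.442 N/mm
F = k·δ = 20.442 × 71 = 1451.4 N

1450 N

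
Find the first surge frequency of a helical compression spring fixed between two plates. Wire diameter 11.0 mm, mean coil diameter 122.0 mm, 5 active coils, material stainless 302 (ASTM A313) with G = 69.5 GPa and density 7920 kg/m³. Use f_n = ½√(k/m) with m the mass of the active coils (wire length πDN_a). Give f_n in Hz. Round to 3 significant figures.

k = Gd⁴/(8D³N_a) = (69.5×10³)(11.0⁴)/(8·122.0³·5) = 14.009 N/mm = 14009 N/m
Wire length L = πDN_a = π·122.0·5 = 1916.4 mm
m = ρ·(πd²/4)·L = 7920 × 95.033×10⁻⁶ m² × 1.9164 m = 1.4424 kg
f_n = ½√(k/m) = 0.5·√(14009/1.4424) = 0.5·√(9712.6) = 49.276 Hz

49.3 Hz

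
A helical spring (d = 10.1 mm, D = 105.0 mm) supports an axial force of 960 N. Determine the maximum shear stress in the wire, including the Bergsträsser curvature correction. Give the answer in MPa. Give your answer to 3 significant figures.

281 MPa

Spring index C = D/d = 105.0/10.1 = 10.3960
K_B = (4C+2)/(4C−3) = 43.584/38.584 = 1.1296
τ₀ = 8FD/(πd³) = 8·960·105.0/(π·10.1³) = 806400/3236.8 = 249.14 MPa
τ_max = K·τ₀ = 1.1296 × 249.14 = 281.42 MPa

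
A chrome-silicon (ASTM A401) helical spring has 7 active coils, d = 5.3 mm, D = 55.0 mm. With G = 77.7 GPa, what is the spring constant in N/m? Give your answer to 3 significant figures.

6580 N/m

k = Gd⁴/(8D³N_a) = (77.7×10³ × 5.3⁴) / (8 × 55.0³ × 7)
  = 6.1309e+07 / 9.317e+06 = 6.5803 N/mm = 6580.3 N/m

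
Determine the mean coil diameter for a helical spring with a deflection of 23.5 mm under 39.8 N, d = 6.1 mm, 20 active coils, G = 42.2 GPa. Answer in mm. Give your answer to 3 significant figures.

Required rate k = F/δ = 39.8/23.5 = 1.6936 N/mm
D = (Gd⁴/(8N_a·k))^(1/3) = (42.2×10³·6.1⁴/(8·20·1.6936))^(1/3)
  = (215624)^(1/3) = 59.9651 mm

60.0 mm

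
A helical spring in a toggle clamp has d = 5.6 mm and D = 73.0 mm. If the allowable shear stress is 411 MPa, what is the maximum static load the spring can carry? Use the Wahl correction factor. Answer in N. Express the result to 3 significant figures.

C = D/d = 73.0/5.6 = 13.0357
K_W = (4C−1)/(4C−4) + 0.615/C = 51.143/48.143 + 0.0472 = 1.1095
τ_max = K·8FD/(πd³) → F_max = τ_allow·πd³/(8DK)
F_max = 411·π·5.6³/(8·73.0·1.1095) = 2.2675e+05/647.94 = 349.96 N

350 N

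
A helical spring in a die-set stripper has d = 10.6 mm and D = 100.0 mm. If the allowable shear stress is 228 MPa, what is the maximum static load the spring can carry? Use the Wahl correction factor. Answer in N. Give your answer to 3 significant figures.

924 N

C = D/d = 100.0/10.6 = 9.4340
K_W = (4C−1)/(4C−4) + 0.615/C = 36.736/33.736 + 0.0652 = 1.1541
τ_max = K·8FD/(πd³) → F_max = τ_allow·πd³/(8DK)
F_max = 228·π·10.6³/(8·100.0·1.1541) = 8.531e+05/923.29 = 923.98 N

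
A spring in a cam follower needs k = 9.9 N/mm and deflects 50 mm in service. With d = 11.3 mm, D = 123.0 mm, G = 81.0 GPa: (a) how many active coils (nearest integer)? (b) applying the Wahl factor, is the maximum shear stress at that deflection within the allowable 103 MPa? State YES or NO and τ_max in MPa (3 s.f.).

N_a = Gd⁴/(8D³k) = (81.0×10³)(11.3⁴)/(8·123.0³·9.9) = 8.961 → N_a = 9
Actual rate k = Gd⁴/(8D³·9) = 9.8571 N/mm
Working load F = kδ = 9.8571·50 = 492.86 N
C = 123.0/11.3 = 10.8850; K_W = (4C−1)/(4C−4)+0.615/C = 1.1324
τ_max = K_W·8FD/(πd³) = 1.1324·106.99 = 121.15 MPa
τ_max > 103 MPa → exceeds allowable

(a) 9 coils; (b) NO, τ_max = 121 MPa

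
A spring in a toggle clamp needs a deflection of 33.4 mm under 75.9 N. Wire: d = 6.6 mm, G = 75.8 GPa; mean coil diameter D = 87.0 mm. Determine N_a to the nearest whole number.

Required rate k = F/δ = 75.9/33.4 = 2.2725 N/mm
N_a = Gd⁴/(8D³k) = (75.8×10³ × 6.6⁴)/(8 × 87.0³ × 2.2725)
    = 1.43828e+08 / 1.19713e+07 = 12.01 → 12 coils

12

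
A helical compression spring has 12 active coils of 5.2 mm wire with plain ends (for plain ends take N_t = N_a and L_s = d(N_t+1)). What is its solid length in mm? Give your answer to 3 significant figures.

plain ends: N_t = N_a = 12
L_s = d·(N_t+1) = 5.2 × 13 = 67.6 mm

67.6 mm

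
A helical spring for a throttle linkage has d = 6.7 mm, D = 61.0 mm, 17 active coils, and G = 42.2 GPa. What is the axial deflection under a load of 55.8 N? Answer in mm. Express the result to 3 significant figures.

k = Gd⁴/(8D³N_a) = (42.2×10³)(6.7⁴)/(8·61.0³·17) = 2.7548 N/mm
δ = F/k = 55.8 / 2.7548 = 20.256 mm

20.3 mm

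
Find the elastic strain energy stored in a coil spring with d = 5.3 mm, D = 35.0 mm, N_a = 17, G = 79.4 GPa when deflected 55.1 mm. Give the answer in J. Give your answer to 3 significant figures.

k = Gd⁴/(8D³N_a) = (79.4×10³)(5.3⁴)/(8·35.0³·17) = 10.744 N/mm
U = ½kδ² = 0.5 × 10.744 × 55.1² = 16310 N·mm = 16.31 J

16.3 J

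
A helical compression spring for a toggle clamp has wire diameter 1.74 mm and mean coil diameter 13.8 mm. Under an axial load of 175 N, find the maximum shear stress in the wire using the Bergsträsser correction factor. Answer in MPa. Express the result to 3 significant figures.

Spring index C = D/d = 13.8/1.74 = 7.9310
K_B = (4C+2)/(4C−3) = 33.724/28.724 = 1.1741
τ₀ = 8FD/(πd³) = 8·175·13.8/(π·1.74³) = 19320/16.55 = 1167.4 MPa
τ_max = K·τ₀ = 1.1741 × 1167.4 = 1370.6 MPa

1370 MPa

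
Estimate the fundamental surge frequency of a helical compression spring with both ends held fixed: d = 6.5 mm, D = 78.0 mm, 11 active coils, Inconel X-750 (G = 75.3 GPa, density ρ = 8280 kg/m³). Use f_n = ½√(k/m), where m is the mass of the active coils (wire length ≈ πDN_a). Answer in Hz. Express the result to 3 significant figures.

33.0 Hz

k = Gd⁴/(8D³N_a) = (75.3×10³)(6.5⁴)/(8·78.0³·11) = 3.2187 N/mm = 3218.7 N/m
Wire length L = πDN_a = π·78.0·11 = 2695.5 mm
m = ρ·(πd²/4)·L = 8280 × 33.183×10⁻⁶ m² × 2.6955 m = 0.7406 kg
f_n = ½√(k/m) = 0.5·√(3218.7/0.7406) = 0.5·√(4346.1) = 32.962 Hz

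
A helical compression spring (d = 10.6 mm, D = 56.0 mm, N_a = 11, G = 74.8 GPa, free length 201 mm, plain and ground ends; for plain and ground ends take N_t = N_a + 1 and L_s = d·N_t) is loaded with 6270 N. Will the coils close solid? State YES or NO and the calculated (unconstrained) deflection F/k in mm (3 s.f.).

k = Gd⁴/(8D³N_a) = (74.8×10³)(10.6⁴)/(8·56.0³·11) = 61.105 N/mm
N_t = 12; L_s = 10.6·12 = 127.2 mm; δ_solid = L₀ − L_s = 201 − 127.2 = 73.8 mm
δ = F/k = 6270/61.105 = 102.61 mm
δ ≥ δ_solid → spring goes solid

YES, δ = 103 mm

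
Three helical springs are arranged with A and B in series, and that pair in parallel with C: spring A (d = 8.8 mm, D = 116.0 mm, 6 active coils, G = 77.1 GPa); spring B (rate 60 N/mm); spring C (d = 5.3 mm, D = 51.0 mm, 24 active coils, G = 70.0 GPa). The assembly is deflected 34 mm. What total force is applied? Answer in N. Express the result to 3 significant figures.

264 N

k_A = Gd⁴/(8D³N_a) = (77.1×10³)(8.8⁴)/(8·116.0³·6) = 6.1712 N/mm
k_C = Gd⁴/(8D³N_a) = (70.0×10³)(5.3⁴)/(8·51.0³·24) = 2.1687 N/mm
Springs A,B series: k_AB = 1/(1/6.1712+1/60) = 5.5957 N/mm; parallel with C: k_eq = 5.5957+2.1687 = 7.7643 N/mm
F = k_eq·δ = 7.7643·34 = 263.99 N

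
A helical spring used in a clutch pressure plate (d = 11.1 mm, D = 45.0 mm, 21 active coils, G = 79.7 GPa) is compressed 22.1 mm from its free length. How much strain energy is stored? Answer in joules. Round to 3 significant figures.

19.3 J

k = Gd⁴/(8D³N_a) = (79.7×10³)(11.1⁴)/(8·45.0³·21) = 79.032 N/mm
U = ½kδ² = 0.5 × 79.032 × 22.1² = 19300 N·mm = 19.3 J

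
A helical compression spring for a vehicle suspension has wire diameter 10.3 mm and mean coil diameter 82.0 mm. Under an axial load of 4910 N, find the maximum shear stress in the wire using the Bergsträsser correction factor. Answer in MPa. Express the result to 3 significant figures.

Spring index C = D/d = 82.0/10.3 = 7.9612
K_B = (4C+2)/(4C−3) = 33.845/28.845 = 1.1733
τ₀ = 8FD/(πd³) = 8·4910·82.0/(π·10.3³) = 3.22096e+06/3432.9 = 938.26 MPa
τ_max = K·τ₀ = 1.1733 × 938.26 = 1100.9 MPa

1100 MPa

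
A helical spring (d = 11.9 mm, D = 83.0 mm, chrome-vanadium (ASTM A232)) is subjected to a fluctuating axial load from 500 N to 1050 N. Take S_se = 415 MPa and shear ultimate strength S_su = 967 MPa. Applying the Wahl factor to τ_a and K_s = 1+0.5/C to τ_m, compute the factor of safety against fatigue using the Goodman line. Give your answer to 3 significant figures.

C = D/d = 83.0/11.9 = 6.9748; K_W = (4C−1)/(4C−4)+0.615/C = 1.2137; K_s = 1+0.5/C = 1.0717
F_a = (F_max−F_min)/2 = 275 N; F_m = (F_max+F_min)/2 = 775 N
τ_a = K_W·8F_aD/(πd³) = 1.2137 × 34.491 = 41.862 MPa
τ_m = K_s·8F_mD/(πd³) = 1.0717 × 97.203 = 104.17 MPa
Goodman: 1/n_f = τ_a/S_se + τ_m/S_su = 41.862/415 + 104.17/967 = 0.10087 + 0.10773 = 0.2086
n_f = 1/0.2086 = 4.794

4.79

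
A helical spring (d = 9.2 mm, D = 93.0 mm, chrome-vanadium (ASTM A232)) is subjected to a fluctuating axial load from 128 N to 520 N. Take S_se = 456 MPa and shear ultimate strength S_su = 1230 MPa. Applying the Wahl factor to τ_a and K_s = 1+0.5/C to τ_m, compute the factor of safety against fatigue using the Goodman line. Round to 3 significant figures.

C = D/d = 93.0/9.2 = 10.1087; K_W = (4C−1)/(4C−4)+0.615/C = 1.1432; K_s = 1+0.5/C = 1.0495
F_a = (F_max−F_min)/2 = 196 N; F_m = (F_max+F_min)/2 = 324 N
τ_a = K_W·8F_aD/(πd³) = 1.1432 × 59.61 = 68.144 MPa
τ_m = K_s·8F_mD/(πd³) = 1.0495 × 98.538 = 103.41 MPa
Goodman: 1/n_f = τ_a/S_se + τ_m/S_su = 68.144/456 + 103.41/1230 = 0.14944 + 0.08407 = 0.23351
n_f = 1/0.23351 = 4.282

4.28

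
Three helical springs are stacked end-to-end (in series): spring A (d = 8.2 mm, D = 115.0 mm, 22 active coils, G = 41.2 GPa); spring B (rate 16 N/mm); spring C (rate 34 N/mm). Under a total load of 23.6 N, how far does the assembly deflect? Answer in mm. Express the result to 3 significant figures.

36.1 mm

k_A = Gd⁴/(8D³N_a) = (41.2×10³)(8.2⁴)/(8·115.0³·22) = 0.6959 N/mm
Series: 1/k_eq = 1/0.6959 + 1/16 + 1/34 = 1.5289; k_eq = 0.65406 N/mm
δ = F/k_eq = 23.6/0.65406 = 36.082 mm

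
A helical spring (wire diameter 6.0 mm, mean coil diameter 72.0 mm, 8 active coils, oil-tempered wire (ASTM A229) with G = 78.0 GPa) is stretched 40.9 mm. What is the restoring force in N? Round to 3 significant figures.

173 N

k = Gd⁴/(8D³N_a) = (78.0×10³)(6.0⁴)/(8·72.0³·8) = 4.2318 N/mm
F = k·δ = 4.2318 × 40.9 = 173.08 N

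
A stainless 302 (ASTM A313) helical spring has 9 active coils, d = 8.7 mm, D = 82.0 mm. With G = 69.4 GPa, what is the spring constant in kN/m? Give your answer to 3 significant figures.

10.0 kN/m

k = Gd⁴/(8D³N_a) = (69.4×10³ × 8.7⁴) / (8 × 82.0³ × 9)
  = 3.97591e+08 / 3.96985e+07 = 10.015 N/mm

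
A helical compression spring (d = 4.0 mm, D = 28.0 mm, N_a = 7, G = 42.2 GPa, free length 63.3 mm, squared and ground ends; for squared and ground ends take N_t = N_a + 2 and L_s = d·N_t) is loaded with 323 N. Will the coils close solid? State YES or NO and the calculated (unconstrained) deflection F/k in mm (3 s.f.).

YES, δ = 36.8 mm

k = Gd⁴/(8D³N_a) = (42.2×10³)(4.0⁴)/(8·28.0³·7) = 8.788 N/mm
N_t = 9; L_s = 4.0·9 = 36 mm; δ_solid = L₀ − L_s = 63.3 − 36 = 27.3 mm
δ = F/k = 323/8.788 = 36.755 mm
δ ≥ δ_solid → spring goes solid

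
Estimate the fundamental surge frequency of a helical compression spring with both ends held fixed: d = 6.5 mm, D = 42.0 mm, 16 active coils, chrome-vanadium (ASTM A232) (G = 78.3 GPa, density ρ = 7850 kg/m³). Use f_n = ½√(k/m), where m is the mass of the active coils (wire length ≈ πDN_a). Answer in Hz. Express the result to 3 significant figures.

81.9 Hz

k = Gd⁴/(8D³N_a) = (78.3×10³)(6.5⁴)/(8·42.0³·16) = 14.739 N/mm = 14739 N/m
Wire length L = πDN_a = π·42.0·16 = 2111.2 mm
m = ρ·(πd²/4)·L = 7850 × 33.183×10⁻⁶ m² × 2.1112 m = 0.54993 kg
f_n = ½√(k/m) = 0.5·√(14739/0.54993) = 0.5·√(26801) = 81.855 Hz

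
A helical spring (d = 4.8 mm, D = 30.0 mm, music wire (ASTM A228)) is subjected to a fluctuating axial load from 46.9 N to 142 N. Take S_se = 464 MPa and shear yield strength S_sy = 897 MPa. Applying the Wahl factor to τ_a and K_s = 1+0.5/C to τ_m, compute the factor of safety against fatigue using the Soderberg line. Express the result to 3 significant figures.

C = D/d = 30.0/4.8 = 6.2500; K_W = (4C−1)/(4C−4)+0.615/C = 1.2413; K_s = 1+0.5/C = 1.0800
F_a = (F_max−F_min)/2 = 47.55 N; F_m = (F_max+F_min)/2 = 94.45 N
τ_a = K_W·8F_aD/(πd³) = 1.2413 × 32.846 = 40.771 MPa
τ_m = K_s·8F_mD/(πd³) = 1.0800 × 65.244 = 70.463 MPa
Soderberg: 1/n_f = τ_a/S_se + τ_m/S_sy = 40.771/464 + 70.463/897 = 0.08787 + 0.07855 = 0.16642
n_f = 1/0.16642 = 6.009

6.01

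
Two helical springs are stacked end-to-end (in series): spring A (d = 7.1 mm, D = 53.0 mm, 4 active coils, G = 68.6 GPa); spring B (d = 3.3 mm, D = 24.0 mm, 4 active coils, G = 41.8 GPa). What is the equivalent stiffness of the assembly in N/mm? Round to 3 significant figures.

8.58 N/mm

k_A = Gd⁴/(8D³N_a) = (68.6×10³)(7.1⁴)/(8·53.0³·4) = 36.591 N/mm
k_B = Gd⁴/(8D³N_a) = (41.8×10³)(3.3⁴)/(8·24.0³·4) = 11.206 N/mm
Series: 1/k_eq = 1/36.591 + 1/11.206 = 0.11657; k_eq = 8.5787 N/mm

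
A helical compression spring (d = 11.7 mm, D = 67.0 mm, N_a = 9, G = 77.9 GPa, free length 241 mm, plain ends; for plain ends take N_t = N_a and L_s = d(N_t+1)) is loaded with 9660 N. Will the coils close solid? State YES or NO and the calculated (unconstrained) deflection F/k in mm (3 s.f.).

YES, δ = 143 mm

k = Gd⁴/(8D³N_a) = (77.9×10³)(11.7⁴)/(8·67.0³·9) = 67.41 N/mm
N_t = 9; L_s = 11.7·10 = 117 mm; δ_solid = L₀ − L_s = 241 − 117 = 124 mm
δ = F/k = 9660/67.41 = 143.3 mm
δ ≥ δ_solid → spring goes solid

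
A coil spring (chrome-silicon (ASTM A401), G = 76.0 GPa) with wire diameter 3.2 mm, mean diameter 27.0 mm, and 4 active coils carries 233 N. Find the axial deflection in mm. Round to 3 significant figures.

18.4 mm

k = Gd⁴/(8D³N_a) = (76.0×10³)(3.2⁴)/(8·27.0³·4) = 12.652 N/mm
δ = F/k = 233 / 12.652 = 18.416 mm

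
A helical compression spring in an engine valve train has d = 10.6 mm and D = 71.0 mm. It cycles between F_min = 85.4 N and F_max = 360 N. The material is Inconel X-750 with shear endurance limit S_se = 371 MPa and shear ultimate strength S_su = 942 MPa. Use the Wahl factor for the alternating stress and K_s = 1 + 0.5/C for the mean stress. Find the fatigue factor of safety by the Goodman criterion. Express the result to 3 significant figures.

C = D/d = 71.0/10.6 = 6.6981; K_W = (4C−1)/(4C−4)+0.615/C = 1.2234; K_s = 1+0.5/C = 1.0746
F_a = (F_max−F_min)/2 = 137.3 N; F_m = (F_max+F_min)/2 = 222.7 N
τ_a = K_W·8F_aD/(πd³) = 1.2234 × 20.843 = 25.5 MPa
τ_m = K_s·8F_mD/(πd³) = 1.0746 × 33.807 = 36.33 MPa
Goodman: 1/n_f = τ_a/S_se + τ_m/S_su = 25.5/371 + 36.33/942 = 0.06873 + 0.03857 = 0.1073
n_f = 1/0.1073 = 9.32

9.32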